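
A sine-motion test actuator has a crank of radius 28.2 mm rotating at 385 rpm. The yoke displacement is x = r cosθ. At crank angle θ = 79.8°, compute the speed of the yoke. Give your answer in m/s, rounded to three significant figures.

ω = 40.32 rad/s (from 385 rpm).
x = r cosθ ⇒ ẋ = −rω sinθ.
|v| = rω|sinθ| = 0.0282·40.32·|sin 79.8°| = 1.119 m/s.

1.12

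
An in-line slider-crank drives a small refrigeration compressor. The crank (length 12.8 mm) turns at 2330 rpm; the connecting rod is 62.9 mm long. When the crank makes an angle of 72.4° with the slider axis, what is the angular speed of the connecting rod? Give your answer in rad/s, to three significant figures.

15.3

ω = 244 rad/s (converted from 2330 rpm).
The rod makes angle φ with the slider axis where L sinφ = r sinθ; differentiating, L cosφ·φ̇ = r ω cosθ.
L cosφ = √(L² − r² sin²θ) = 0.061705 m.
|ω_rod| = r ω |cosθ| / √(L² − r² sin²θ) = 0.0128·244·0.30237/0.061705 = 15.304 rad/s.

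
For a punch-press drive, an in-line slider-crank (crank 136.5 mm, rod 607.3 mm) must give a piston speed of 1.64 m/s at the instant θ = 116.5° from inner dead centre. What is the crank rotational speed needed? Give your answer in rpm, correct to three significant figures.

143

For an in-line slider-crank, |v_piston| = rω|sinθ|·[1 + r cosθ/√(L² − r² sin²θ)].
With r = 0.1365 m, L = 0.6073 m, θ = 116.5°: the bracketed kinematic factor |dx/dθ| = 0.10965 m.
ω = v/|dx/dθ| = 1.64/0.10965 = 14.956 rad/s.
N = 60ω/(2π) = 142.82 rpm.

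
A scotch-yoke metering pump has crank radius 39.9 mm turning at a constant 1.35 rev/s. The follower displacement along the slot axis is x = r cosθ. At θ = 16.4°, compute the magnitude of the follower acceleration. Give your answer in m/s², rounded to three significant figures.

2.75

ω = 8.482 rad/s (from 1.35 rev/s).
x = r cosθ ⇒ ẍ = −rω² cosθ (ω constant).
|a| = rω²|cosθ| = 0.0399·(8.482)²·|cos 16.4°| = 2.754 m/s².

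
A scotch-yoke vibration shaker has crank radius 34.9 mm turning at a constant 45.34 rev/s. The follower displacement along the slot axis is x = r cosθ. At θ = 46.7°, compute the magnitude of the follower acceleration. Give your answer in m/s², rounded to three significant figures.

ω = 284.9 rad/s (from 45.34 rev/s).
x = r cosθ ⇒ ẍ = −rω² cosθ (ω constant).
|a| = rω²|cosθ| = 0.0349·(284.9)²·|cos 46.7°| = 1942.5 m/s².

1940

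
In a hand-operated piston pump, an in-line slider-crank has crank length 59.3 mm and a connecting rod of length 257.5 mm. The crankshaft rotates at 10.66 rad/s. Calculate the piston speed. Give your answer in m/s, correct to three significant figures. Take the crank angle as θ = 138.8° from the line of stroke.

ω = 10.66 rad/s
For an in-line slider-crank, x = r cosθ + √(L² − r² sin²θ), so v = −rω sinθ·[1 + r cosθ/√(L² − r² sin²θ)].
With r = 0.0593 m, L = 0.2575 m, θ = 138.8°: √(L² − r² sin²θ) = 0.25452 m.
v = −0.0593·10.66·0.65869·[1 + 0.0593·-0.75241/0.25452] = -0.34339 m/s.
|v| = 0.34339 m/s.

0.343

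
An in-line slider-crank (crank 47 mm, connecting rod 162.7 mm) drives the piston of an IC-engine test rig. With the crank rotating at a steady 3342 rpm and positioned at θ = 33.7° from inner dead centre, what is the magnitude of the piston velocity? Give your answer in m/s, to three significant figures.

ω = 2π·3342/60 = 350 rad/s
For an in-line slider-crank, x = r cosθ + √(L² − r² sin²θ), so v = −rω sinθ·[1 + r cosθ/√(L² − r² sin²θ)].
With r = 0.047 m, L = 0.1627 m, θ = 33.7°: √(L² − r² sin²θ) = 0.1606 m.
v = −0.047·350·0.55484·[1 + 0.047·0.83195/0.1606] = -11.349 m/s.
|v| = 11.349 m/s.

11.3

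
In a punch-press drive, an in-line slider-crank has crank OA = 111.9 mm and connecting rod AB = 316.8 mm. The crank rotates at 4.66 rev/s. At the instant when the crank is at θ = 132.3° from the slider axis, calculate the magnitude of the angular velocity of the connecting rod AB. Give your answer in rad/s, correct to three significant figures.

7.21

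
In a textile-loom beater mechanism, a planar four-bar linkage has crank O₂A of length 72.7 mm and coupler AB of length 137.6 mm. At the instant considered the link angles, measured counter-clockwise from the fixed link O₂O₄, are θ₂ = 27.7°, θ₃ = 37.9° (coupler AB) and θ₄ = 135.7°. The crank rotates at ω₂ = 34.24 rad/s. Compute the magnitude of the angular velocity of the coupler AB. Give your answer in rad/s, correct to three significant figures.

17.4

ω₂ = 34.24 rad/s
Differentiating the loop-closure r₂e^{iθ₂}+r₃e^{iθ₃}=r₁+r₄e^{iθ₄} gives r₂ω₂e^{iθ₂}+r₃ω₃e^{iθ₃}=r₄ω₄e^{iθ₄}.
Eliminating the other unknown: ω₃ = r₂ω₂ sin(θ₄−θ₂) / [r₃ sin(θ₃−θ₄)].
Numerator sine = +0.95106; denominator sine = -0.99075.
Result = 0.0727·34.24·(+0.95106) / (0.1376·(-0.99075)) = -17.366 rad/s; magnitude 17.366 rad/s.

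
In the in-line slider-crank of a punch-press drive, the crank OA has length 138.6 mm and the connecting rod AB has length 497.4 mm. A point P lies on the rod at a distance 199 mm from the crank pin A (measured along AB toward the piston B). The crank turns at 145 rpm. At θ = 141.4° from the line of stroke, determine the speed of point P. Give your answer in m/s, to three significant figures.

1.55

ω = 15.18 rad/s.  Crank-pin speed |V_A| = rω = 2.1046 m/s, perpendicular to OA.
Rod angle: sinφ = −(r/L) sinθ ⇒ φ = -10.011°; ω_rod = −rω cosθ/√(L²−r²sin²θ) = +3.3578 rad/s.
V_P = V_A + ω_rod × AP, with AP = 0.199 m along the rod.
Components: V_Px = −rω sinθ − a·ω_rod·sinφ = -1.1968 m/s;  V_Py = rω cosθ + a·ω_rod·cosφ = -0.98672 m/s.
|V_P| = √(V_Px² + V_Py²) = 1.5511 m/s.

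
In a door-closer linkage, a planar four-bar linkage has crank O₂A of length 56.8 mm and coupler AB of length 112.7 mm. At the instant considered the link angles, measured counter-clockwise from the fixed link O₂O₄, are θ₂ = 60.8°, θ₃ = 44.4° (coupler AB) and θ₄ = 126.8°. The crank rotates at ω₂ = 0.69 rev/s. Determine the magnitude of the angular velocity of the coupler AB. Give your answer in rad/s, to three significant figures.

2.01

ω₂ = 4.335 rad/s (from 0.69 rev/s).
Differentiating the loop-closure r₂e^{iθ₂}+r₃e^{iθ₃}=r₁+r₄e^{iθ₄} gives r₂ω₂e^{iθ₂}+r₃ω₃e^{iθ₃}=r₄ω₄e^{iθ₄}.
Eliminating the other unknown: ω₃ = r₂ω₂ sin(θ₄−θ₂) / [r₃ sin(θ₃−θ₄)].
Numerator sine = +0.91355; denominator sine = -0.99122.
Result = 0.0568·4.335·(+0.91355) / (0.1127·(-0.99122)) = -2.0138 rad/s; magnitude 2.0138 rad/s.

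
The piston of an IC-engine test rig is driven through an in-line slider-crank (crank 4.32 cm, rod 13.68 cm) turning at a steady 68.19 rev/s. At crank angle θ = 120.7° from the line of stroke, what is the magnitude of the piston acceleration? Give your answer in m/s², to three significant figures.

ω = 2π·68.2 = 428.5 rad/s
x(θ) = r cosθ + √(L² − r² sin²θ); with ω constant, a = ω²·d²x/dθ².
d²x/dθ² = −r cosθ − r²(cos2θ)/√u − r⁴ sin²2θ/(4u^{3/2}),  u = L² − r² sin²θ = 0.0173344 m².
Substituting r = 0.0432 m, L = 0.1368 m, θ = 120.7°: d²x/dθ² = +0.028547 m.
a = ω²·d²x/dθ² = (428.5)²·(+0.028547) = +5240.3 m/s²;  |a| = 5240.3 m/s².

5240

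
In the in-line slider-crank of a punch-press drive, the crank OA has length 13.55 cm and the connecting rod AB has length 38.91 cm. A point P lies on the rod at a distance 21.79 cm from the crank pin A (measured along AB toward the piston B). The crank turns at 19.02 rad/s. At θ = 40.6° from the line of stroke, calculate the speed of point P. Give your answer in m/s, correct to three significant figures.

ω = 19.02 rad/s.  Crank-pin speed |V_A| = rω = 2.5772 m/s, perpendicular to OA.
Rod angle: sinφ = −(r/L) sinθ ⇒ φ = -13.098°; ω_rod = −rω cosθ/√(L²−r²sin²θ) = -5.1634 rad/s.
V_P = V_A + ω_rod × AP, with AP = 0.2179 m along the rod.
Components: V_Px = −rω sinθ − a·ω_rod·sinφ = -1.9322 m/s;  V_Py = rω cosθ + a·ω_rod·cosφ = +0.86097 m/s.
|V_P| = √(V_Px² + V_Py²) = 2.1153 m/s.

2.12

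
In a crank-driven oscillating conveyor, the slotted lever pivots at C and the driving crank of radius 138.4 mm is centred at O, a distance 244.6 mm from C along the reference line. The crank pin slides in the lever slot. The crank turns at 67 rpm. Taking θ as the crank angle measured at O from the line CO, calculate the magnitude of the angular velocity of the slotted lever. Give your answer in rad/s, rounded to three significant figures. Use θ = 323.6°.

ω = 7.016 rad/s (from 67 rpm).
Crank pin A relative to C: A = (d + r cosθ, r sinθ); lever angle φ = atan2(r sinθ, d + r cosθ).
Differentiating tanφ: φ̇ = rω(d cosθ + r)/(d² + r² + 2dr cosθ).
d² + r² + 2dr cosθ = |CA|² = 0.133479 m²;  d cosθ + r = +0.33528 m.
|ω_lever| = |0.1384·7.016·+0.33528| / 0.133479 = 2.4391 rad/s.

2.44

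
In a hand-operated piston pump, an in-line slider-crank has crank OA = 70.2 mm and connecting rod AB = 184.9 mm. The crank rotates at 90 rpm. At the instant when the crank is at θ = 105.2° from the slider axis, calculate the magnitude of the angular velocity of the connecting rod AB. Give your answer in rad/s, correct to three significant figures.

ω = 9.425 rad/s (converted from 90 rpm).
The rod makes angle φ with the slider axis where L sinφ = r sinθ; differentiating, L cosφ·φ̇ = r ω cosθ.
L cosφ = √(L² − r² sin²θ) = 0.17204 m.
|ω_rod| = r ω |cosθ| / √(L² − r² sin²θ) = 0.0702·9.425·0.26219/0.17204 = 1.0083 rad/s.

1.01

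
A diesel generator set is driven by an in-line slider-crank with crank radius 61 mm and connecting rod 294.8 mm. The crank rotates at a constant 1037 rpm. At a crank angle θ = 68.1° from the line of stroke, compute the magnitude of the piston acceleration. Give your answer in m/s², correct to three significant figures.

160

ω = 2π·1037/60 = 108.6 rad/s
x(θ) = r cosθ + √(L² − r² sin²θ); with ω constant, a = ω²·d²x/dθ².
d²x/dθ² = −r cosθ − r²(cos2θ)/√u − r⁴ sin²2θ/(4u^{3/2}),  u = L² − r² sin²θ = 0.0837037 m².
Substituting r = 0.061 m, L = 0.2948 m, θ = 68.1°: d²x/dθ² = -0.013538 m.
a = ω²·d²x/dθ² = (108.6)²·(-0.013538) = -159.65 m/s²;  |a| = 159.65 m/s².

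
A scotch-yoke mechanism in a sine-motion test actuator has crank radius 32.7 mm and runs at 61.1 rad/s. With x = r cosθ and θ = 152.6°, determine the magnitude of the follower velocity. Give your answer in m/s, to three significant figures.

ω = 61.1 rad/s
x = r cosθ ⇒ ẋ = −rω sinθ.
|v| = rω|sinθ| = 0.0327·61.1·|sin 152.6°| = 0.91947 m/s.

0.919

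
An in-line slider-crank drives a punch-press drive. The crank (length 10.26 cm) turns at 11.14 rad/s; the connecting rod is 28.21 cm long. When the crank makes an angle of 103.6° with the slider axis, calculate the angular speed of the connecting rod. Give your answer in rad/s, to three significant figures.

1.02

ω = 11.14 rad/s
The rod makes angle φ with the slider axis where L sinφ = r sinθ; differentiating, L cosφ·φ̇ = r ω cosθ.
L cosφ = √(L² − r² sin²θ) = 0.26389 m.
|ω_rod| = r ω |cosθ| / √(L² − r² sin²θ) = 0.1026·11.14·0.23514/0.26389 = 1.0185 rad/s.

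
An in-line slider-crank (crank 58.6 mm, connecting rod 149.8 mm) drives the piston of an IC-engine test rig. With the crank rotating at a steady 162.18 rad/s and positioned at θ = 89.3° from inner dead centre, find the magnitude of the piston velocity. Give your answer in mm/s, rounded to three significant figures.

9550

ω = 162.2 rad/s
For an in-line slider-crank, x = r cosθ + √(L² − r² sin²θ), so v = −rω sinθ·[1 + r cosθ/√(L² − r² sin²θ)].
With r = 0.0586 m, L = 0.1498 m, θ = 89.3°: √(L² − r² sin²θ) = 0.13786 m.
v = −0.0586·162.2·0.99993·[1 + 0.0586·0.01222/0.13786] = -9.5524 m/s.
|v| = 9.5524 m/s = 9552.4 mm/s.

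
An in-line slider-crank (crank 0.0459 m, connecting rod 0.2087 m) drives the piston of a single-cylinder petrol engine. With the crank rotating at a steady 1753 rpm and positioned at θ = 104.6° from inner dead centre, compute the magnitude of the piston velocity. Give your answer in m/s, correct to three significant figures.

ω = 2π·1753/60 = 183.6 rad/s
For an in-line slider-crank, x = r cosθ + √(L² − r² sin²θ), so v = −rω sinθ·[1 + r cosθ/√(L² − r² sin²θ)].
With r = 0.0459 m, L = 0.2087 m, θ = 104.6°: √(L² − r² sin²θ) = 0.20392 m.
v = −0.0459·183.6·0.96771·[1 + 0.0459·-0.25207/0.20392] = -7.6913 m/s.
|v| = 7.6913 m/s.

7.69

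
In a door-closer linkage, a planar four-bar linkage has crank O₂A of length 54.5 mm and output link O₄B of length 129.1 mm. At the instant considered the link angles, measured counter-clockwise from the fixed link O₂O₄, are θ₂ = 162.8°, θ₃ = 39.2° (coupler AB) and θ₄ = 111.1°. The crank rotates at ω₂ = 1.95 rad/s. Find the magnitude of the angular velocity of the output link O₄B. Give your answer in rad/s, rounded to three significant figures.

0.721

ω₂ = 1.95 rad/s
Differentiating the loop-closure r₂e^{iθ₂}+r₃e^{iθ₃}=r₁+r₄e^{iθ₄} gives r₂ω₂e^{iθ₂}+r₃ω₃e^{iθ₃}=r₄ω₄e^{iθ₄}.
Eliminating the other unknown: ω₄ = r₂ω₂ sin(θ₂−θ₃) / [r₄ sin(θ₄−θ₃)].
Numerator sine = +0.83292; denominator sine = +0.95052.
Result = 0.0545·1.95·(+0.83292) / (0.1291·(+0.95052)) = +0.72136 rad/s; magnitude 0.72136 rad/s.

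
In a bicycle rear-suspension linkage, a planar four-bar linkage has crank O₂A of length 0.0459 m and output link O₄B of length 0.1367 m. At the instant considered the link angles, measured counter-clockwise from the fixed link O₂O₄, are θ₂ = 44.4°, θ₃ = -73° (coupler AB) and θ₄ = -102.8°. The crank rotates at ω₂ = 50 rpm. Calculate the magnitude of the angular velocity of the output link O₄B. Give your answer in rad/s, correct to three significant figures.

3.14

ω₂ = 5.236 rad/s (from 50 rpm).
Differentiating the loop-closure r₂e^{iθ₂}+r₃e^{iθ₃}=r₁+r₄e^{iθ₄} gives r₂ω₂e^{iθ₂}+r₃ω₃e^{iθ₃}=r₄ω₄e^{iθ₄}.
Eliminating the other unknown: ω₄ = r₂ω₂ sin(θ₂−θ₃) / [r₄ sin(θ₄−θ₃)].
Numerator sine = +0.88782; denominator sine = -0.49697.
Result = 0.0459·5.236·(+0.88782) / (0.1367·(-0.49697)) = -3.1407 rad/s; magnitude 3.1407 rad/s.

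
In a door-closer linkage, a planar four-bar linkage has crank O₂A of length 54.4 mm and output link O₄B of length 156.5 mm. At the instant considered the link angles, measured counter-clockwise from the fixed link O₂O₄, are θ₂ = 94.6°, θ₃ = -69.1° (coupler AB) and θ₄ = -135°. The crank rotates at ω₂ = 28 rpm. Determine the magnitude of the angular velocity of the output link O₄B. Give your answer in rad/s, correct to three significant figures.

ω₂ = 2.932 rad/s (from 28 rpm).
Differentiating the loop-closure r₂e^{iθ₂}+r₃e^{iθ₃}=r₁+r₄e^{iθ₄} gives r₂ω₂e^{iθ₂}+r₃ω₃e^{iθ₃}=r₄ω₄e^{iθ₄}.
Eliminating the other unknown: ω₄ = r₂ω₂ sin(θ₂−θ₃) / [r₄ sin(θ₄−θ₃)].
Numerator sine = +0.28067; denominator sine = -0.91283.
Result = 0.0544·2.932·(+0.28067) / (0.1565·(-0.91283)) = -0.31338 rad/s; magnitude 0.31338 rad/s.

0.313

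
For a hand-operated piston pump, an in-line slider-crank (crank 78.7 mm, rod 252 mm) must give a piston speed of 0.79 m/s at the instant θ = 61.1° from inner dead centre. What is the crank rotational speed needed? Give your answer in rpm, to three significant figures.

94.6

For an in-line slider-crank, |v_piston| = rω|sinθ|·[1 + r cosθ/√(L² − r² sin²θ)].
With r = 0.0787 m, L = 0.252 m, θ = 61.1°: the bracketed kinematic factor |dx/dθ| = 0.07971 m.
ω = v/|dx/dθ| = 0.79/0.07971 = 9.9109 rad/s.
N = 60ω/(2π) = 94.643 rpm.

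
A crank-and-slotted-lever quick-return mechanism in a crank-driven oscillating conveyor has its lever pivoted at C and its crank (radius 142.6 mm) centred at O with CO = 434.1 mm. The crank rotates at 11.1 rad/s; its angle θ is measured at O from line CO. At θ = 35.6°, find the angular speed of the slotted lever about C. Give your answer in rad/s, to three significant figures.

2.53

ω = 11.1 rad/s
Crank pin A relative to C: A = (d + r cosθ, r sinθ); lever angle φ = atan2(r sinθ, d + r cosθ).
Differentiating tanφ: φ̇ = rω(d cosθ + r)/(d² + r² + 2dr cosθ).
d² + r² + 2dr cosθ = |CA|² = 0.309444 m²;  d cosθ + r = +0.49557 m.
|ω_lever| = |0.1426·11.1·+0.49557| / 0.309444 = 2.5349 rad/s.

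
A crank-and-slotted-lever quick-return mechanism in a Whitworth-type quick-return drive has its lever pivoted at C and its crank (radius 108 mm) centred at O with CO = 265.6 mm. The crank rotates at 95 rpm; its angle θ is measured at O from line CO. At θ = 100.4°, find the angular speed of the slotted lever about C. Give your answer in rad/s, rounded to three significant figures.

ω = 9.948 rad/s (from 95 rpm).
Crank pin A relative to C: A = (d + r cosθ, r sinθ); lever angle φ = atan2(r sinθ, d + r cosθ).
Differentiating tanφ: φ̇ = rω(d cosθ + r)/(d² + r² + 2dr cosθ).
d² + r² + 2dr cosθ = |CA|² = 0.071851 m²;  d cosθ + r = +0.060054 m.
|ω_lever| = |0.108·9.948·+0.060054| / 0.071851 = 0.89802 rad/s.

0.898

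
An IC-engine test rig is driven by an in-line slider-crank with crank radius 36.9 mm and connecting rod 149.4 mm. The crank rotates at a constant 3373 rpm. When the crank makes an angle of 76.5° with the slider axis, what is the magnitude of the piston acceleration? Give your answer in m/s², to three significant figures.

ω = 2π·3373/60 = 353.2 rad/s
x(θ) = r cosθ + √(L² − r² sin²θ); with ω constant, a = ω²·d²x/dθ².
d²x/dθ² = −r cosθ − r²(cos2θ)/√u − r⁴ sin²2θ/(4u^{3/2}),  u = L² − r² sin²θ = 0.021033 m².
Substituting r = 0.0369 m, L = 0.1494 m, θ = 76.5°: d²x/dθ² = -0.00028011 m.
a = ω²·d²x/dθ² = (353.2)²·(-0.00028011) = -34.948 m/s²;  |a| = 34.948 m/s².

34.9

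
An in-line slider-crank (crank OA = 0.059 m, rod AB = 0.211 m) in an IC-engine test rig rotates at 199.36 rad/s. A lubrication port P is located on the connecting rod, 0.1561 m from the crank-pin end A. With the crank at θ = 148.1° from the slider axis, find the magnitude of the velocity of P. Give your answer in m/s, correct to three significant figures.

ω = 199.4 rad/s.  Crank-pin speed |V_A| = rω = 11.762 m/s, perpendicular to OA.
Rod angle: sinφ = −(r/L) sinθ ⇒ φ = -8.497°; ω_rod = −rω cosθ/√(L²−r²sin²θ) = +47.851 rad/s.
V_P = V_A + ω_rod × AP, with AP = 0.1561 m along the rod.
Components: V_Px = −rω sinθ − a·ω_rod·sinφ = -5.1119 m/s;  V_Py = rω cosθ + a·ω_rod·cosφ = -2.5982 m/s.
|V_P| = √(V_Px² + V_Py²) = 5.7343 m/s.

5.73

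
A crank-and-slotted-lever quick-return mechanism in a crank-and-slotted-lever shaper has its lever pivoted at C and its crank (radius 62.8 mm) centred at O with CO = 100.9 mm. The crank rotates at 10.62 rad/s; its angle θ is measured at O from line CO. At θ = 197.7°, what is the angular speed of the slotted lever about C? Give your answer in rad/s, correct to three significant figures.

ω = 10.62 rad/s
Crank pin A relative to C: A = (d + r cosθ, r sinθ); lever angle φ = atan2(r sinθ, d + r cosθ).
Differentiating tanφ: φ̇ = rω(d cosθ + r)/(d² + r² + 2dr cosθ).
d² + r² + 2dr cosθ = |CA|² = 0.00205153 m²;  d cosθ + r = -0.033324 m.
|ω_lever| = |0.0628·10.62·-0.033324| / 0.00205153 = 10.833 rad/s.

10.8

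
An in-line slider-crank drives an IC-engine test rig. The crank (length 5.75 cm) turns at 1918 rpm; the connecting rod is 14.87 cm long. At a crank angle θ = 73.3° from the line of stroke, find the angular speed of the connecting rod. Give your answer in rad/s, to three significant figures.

ω = 200.9 rad/s (converted from 1918 rpm).
The rod makes angle φ with the slider axis where L sinφ = r sinθ; differentiating, L cosφ·φ̇ = r ω cosθ.
L cosφ = √(L² − r² sin²θ) = 0.13812 m.
|ω_rod| = r ω |cosθ| / √(L² − r² sin²θ) = 0.0575·200.9·0.28736/0.13812 = 24.027 rad/s.

24.0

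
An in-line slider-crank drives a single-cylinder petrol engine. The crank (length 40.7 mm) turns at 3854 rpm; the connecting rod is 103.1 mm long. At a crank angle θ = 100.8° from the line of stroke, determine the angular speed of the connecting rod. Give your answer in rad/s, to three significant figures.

32.4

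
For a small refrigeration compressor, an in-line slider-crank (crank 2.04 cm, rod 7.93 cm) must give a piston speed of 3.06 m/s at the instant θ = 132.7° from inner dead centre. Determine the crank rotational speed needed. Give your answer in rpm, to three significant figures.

2370

For an in-line slider-crank, |v_piston| = rω|sinθ|·[1 + r cosθ/√(L² − r² sin²θ)].
With r = 0.0204 m, L = 0.0793 m, θ = 132.7°: the bracketed kinematic factor |dx/dθ| = 0.012329 m.
ω = v/|dx/dθ| = 3.06/0.012329 = 248.2 rad/s.
N = 60ω/(2π) = 2370.1 rpm.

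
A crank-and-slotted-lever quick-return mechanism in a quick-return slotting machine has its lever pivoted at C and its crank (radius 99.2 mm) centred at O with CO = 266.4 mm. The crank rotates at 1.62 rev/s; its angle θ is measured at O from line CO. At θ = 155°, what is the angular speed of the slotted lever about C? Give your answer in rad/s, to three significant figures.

4.36

ω = 10.18 rad/s (from 1.62 rev/s).
Crank pin A relative to C: A = (d + r cosθ, r sinθ); lever angle φ = atan2(r sinθ, d + r cosθ).
Differentiating tanφ: φ̇ = rω(d cosθ + r)/(d² + r² + 2dr cosθ).
d² + r² + 2dr cosθ = |CA|² = 0.0329078 m²;  d cosθ + r = -0.14224 m.
|ω_lever| = |0.0992·10.18·-0.14224| / 0.0329078 = 4.3645 rad/s.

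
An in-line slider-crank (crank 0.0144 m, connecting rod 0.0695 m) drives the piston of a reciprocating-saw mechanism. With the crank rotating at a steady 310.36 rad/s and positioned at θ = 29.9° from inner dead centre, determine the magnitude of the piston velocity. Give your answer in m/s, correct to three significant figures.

ω = 310.4 rad/s
For an in-line slider-crank, x = r cosθ + √(L² − r² sin²θ), so v = −rω sinθ·[1 + r cosθ/√(L² − r² sin²θ)].
With r = 0.0144 m, L = 0.0695 m, θ = 29.9°: √(L² − r² sin²θ) = 0.069128 m.
v = −0.0144·310.4·0.49849·[1 + 0.0144·0.86690/0.069128] = -2.6301 m/s.
|v| = 2.6301 m/s.

2.63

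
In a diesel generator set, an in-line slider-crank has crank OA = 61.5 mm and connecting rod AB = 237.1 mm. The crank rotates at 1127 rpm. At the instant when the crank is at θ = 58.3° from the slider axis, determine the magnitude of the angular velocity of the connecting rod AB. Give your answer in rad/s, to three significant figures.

ω = 118 rad/s (converted from 1127 rpm).
The rod makes angle φ with the slider axis where L sinφ = r sinθ; differentiating, L cosφ·φ̇ = r ω cosθ.
L cosφ = √(L² − r² sin²θ) = 0.23125 m.
|ω_rod| = r ω |cosθ| / √(L² − r² sin²θ) = 0.0615·118·0.52547/0.23125 = 16.493 rad/s.

16.5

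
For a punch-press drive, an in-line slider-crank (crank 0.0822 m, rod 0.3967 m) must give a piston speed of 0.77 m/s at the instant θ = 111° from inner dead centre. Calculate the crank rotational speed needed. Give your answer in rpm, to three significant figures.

For an in-line slider-crank, |v_piston| = rω|sinθ|·[1 + r cosθ/√(L² − r² sin²θ)].
With r = 0.0822 m, L = 0.3967 m, θ = 111°: the bracketed kinematic factor |dx/dθ| = 0.070932 m.
ω = v/|dx/dθ| = 0.77/0.070932 = 10.855 rad/s.
N = 60ω/(2π) = 103.66 rpm.

104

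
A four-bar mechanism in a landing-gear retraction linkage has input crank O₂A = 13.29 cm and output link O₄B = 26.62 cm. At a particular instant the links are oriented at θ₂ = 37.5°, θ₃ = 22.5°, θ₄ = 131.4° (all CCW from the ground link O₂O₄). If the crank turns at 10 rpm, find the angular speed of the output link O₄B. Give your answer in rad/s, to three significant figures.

0.143

ω₂ = 1.047 rad/s (from 10 rpm).
Differentiating the loop-closure r₂e^{iθ₂}+r₃e^{iθ₃}=r₁+r₄e^{iθ₄} gives r₂ω₂e^{iθ₂}+r₃ω₃e^{iθ₃}=r₄ω₄e^{iθ₄}.
Eliminating the other unknown: ω₄ = r₂ω₂ sin(θ₂−θ₃) / [r₄ sin(θ₄−θ₃)].
Numerator sine = +0.25882; denominator sine = +0.94609.
Result = 0.1329·1.047·(+0.25882) / (0.2662·(+0.94609)) = +0.14302 rad/s; magnitude 0.14302 rad/s.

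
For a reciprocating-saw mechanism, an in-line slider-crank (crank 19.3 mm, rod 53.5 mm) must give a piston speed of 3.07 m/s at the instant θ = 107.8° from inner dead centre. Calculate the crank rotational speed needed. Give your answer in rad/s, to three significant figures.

189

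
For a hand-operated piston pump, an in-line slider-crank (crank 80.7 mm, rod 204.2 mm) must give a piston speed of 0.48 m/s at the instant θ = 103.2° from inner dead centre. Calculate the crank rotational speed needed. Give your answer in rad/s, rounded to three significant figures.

For an in-line slider-crank, |v_piston| = rω|sinθ|·[1 + r cosθ/√(L² − r² sin²θ)].
With r = 0.0807 m, L = 0.2042 m, θ = 103.2°: the bracketed kinematic factor |dx/dθ| = 0.070886 m.
ω = v/|dx/dθ| = 0.48/0.070886 = 6.7714 rad/s.

6.77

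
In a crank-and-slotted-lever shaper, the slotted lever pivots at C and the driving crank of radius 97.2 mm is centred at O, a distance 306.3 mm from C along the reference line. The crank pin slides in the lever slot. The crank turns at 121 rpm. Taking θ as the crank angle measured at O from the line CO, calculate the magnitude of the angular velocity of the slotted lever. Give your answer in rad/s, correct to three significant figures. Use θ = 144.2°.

ω = 12.67 rad/s (from 121 rpm).
Crank pin A relative to C: A = (d + r cosθ, r sinθ); lever angle φ = atan2(r sinθ, d + r cosθ).
Differentiating tanφ: φ̇ = rω(d cosθ + r)/(d² + r² + 2dr cosθ).
d² + r² + 2dr cosθ = |CA|² = 0.054973 m²;  d cosθ + r = -0.15123 m.
|ω_lever| = |0.0972·12.67·-0.15123| / 0.054973 = 3.3882 rad/s.

3.39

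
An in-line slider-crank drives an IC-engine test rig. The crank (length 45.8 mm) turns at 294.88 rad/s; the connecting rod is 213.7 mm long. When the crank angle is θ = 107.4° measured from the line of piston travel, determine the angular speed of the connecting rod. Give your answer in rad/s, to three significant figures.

ω = 294.9 rad/s
The rod makes angle φ with the slider axis where L sinφ = r sinθ; differentiating, L cosφ·φ̇ = r ω cosθ.
L cosφ = √(L² − r² sin²θ) = 0.20918 m.
|ω_rod| = r ω |cosθ| / √(L² − r² sin²θ) = 0.0458·294.9·0.29904/0.20918 = 19.307 rad/s.

19.3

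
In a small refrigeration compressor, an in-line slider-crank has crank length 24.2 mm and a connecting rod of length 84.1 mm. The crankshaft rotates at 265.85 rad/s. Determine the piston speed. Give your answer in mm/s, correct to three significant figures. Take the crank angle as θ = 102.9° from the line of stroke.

ω = 265.9 rad/s
For an in-line slider-crank, x = r cosθ + √(L² − r² sin²θ), so v = −rω sinθ·[1 + r cosθ/√(L² − r² sin²θ)].
With r = 0.0242 m, L = 0.0841 m, θ = 102.9°: √(L² − r² sin²θ) = 0.080724 m.
v = −0.0242·265.9·0.97476·[1 + 0.0242·-0.22325/0.080724] = -5.8515 m/s.
|v| = 5.8515 m/s = 5851.5 mm/s.

5850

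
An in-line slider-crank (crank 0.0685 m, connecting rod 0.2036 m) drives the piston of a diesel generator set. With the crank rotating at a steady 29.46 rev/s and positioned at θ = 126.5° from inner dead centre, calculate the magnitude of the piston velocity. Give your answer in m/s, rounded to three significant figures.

ω = 2π·29.5 = 185.1 rad/s
For an in-line slider-crank, x = r cosθ + √(L² − r² sin²θ), so v = −rω sinθ·[1 + r cosθ/√(L² − r² sin²θ)].
With r = 0.0685 m, L = 0.2036 m, θ = 126.5°: √(L² − r² sin²θ) = 0.19601 m.
v = −0.0685·185.1·0.80386·[1 + 0.0685·-0.59482/0.19601] = -8.0738 m/s.
|v| = 8.0738 m/s.

8.07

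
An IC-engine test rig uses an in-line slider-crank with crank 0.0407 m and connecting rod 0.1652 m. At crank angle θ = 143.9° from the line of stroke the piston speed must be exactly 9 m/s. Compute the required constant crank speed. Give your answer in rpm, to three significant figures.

For an in-line slider-crank, |v_piston| = rω|sinθ|·[1 + r cosθ/√(L² − r² sin²θ)].
With r = 0.0407 m, L = 0.1652 m, θ = 143.9°: the bracketed kinematic factor |dx/dθ| = 0.019156 m.
ω = v/|dx/dθ| = 9/0.019156 = 469.84 rad/s.
N = 60ω/(2π) = 4486.6 rpm.

4490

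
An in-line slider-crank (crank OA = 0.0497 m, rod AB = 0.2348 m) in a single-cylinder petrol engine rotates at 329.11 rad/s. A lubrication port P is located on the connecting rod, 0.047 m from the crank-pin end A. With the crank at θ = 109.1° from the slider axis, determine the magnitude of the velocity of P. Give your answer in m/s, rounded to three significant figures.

ω = 329.1 rad/s.  Crank-pin speed |V_A| = rω = 16.357 m/s, perpendicular to OA.
Rod angle: sinφ = −(r/L) sinθ ⇒ φ = -11.538°; ω_rod = −rω cosθ/√(L²−r²sin²θ) = +23.265 rad/s.
V_P = V_A + ω_rod × AP, with AP = 0.047 m along the rod.
Components: V_Px = −rω sinθ − a·ω_rod·sinφ = -15.238 m/s;  V_Py = rω cosθ + a·ω_rod·cosφ = -4.2809 m/s.
|V_P| = √(V_Px² + V_Py²) = 15.828 m/s.

15.8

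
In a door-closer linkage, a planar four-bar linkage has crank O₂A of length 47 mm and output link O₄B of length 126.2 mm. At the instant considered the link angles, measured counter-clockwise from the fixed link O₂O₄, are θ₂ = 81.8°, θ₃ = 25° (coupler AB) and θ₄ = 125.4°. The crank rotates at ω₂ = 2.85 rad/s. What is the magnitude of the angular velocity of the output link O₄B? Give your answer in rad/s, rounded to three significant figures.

ω₂ = 2.85 rad/s
Differentiating the loop-closure r₂e^{iθ₂}+r₃e^{iθ₃}=r₁+r₄e^{iθ₄} gives r₂ω₂e^{iθ₂}+r₃ω₃e^{iθ₃}=r₄ω₄e^{iθ₄}.
Eliminating the other unknown: ω₄ = r₂ω₂ sin(θ₂−θ₃) / [r₄ sin(θ₄−θ₃)].
Numerator sine = +0.83676; denominator sine = +0.98357.
Result = 0.047·2.85·(+0.83676) / (0.1262·(+0.98357)) = +0.90299 rad/s; magnitude 0.90299 rad/s.

0.903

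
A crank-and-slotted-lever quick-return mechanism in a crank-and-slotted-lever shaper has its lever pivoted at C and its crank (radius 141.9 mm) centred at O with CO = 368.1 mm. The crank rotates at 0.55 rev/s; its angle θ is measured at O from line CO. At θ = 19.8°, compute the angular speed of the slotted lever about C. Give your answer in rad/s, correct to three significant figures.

0.943

ω = 3.456 rad/s (from 0.55 rev/s).
Crank pin A relative to C: A = (d + r cosθ, r sinθ); lever angle φ = atan2(r sinθ, d + r cosθ).
Differentiating tanφ: φ̇ = rω(d cosθ + r)/(d² + r² + 2dr cosθ).
d² + r² + 2dr cosθ = |CA|² = 0.253924 m²;  d cosθ + r = +0.48824 m.
|ω_lever| = |0.1419·3.456·+0.48824| / 0.253924 = 0.94287 rad/s.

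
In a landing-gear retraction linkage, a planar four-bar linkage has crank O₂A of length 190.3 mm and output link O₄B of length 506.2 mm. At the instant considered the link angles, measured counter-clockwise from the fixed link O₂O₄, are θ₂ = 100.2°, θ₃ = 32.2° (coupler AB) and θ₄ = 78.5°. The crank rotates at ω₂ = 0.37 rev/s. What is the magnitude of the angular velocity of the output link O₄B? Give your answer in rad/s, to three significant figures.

ω₂ = 2.325 rad/s (from 0.37 rev/s).
Differentiating the loop-closure r₂e^{iθ₂}+r₃e^{iθ₃}=r₁+r₄e^{iθ₄} gives r₂ω₂e^{iθ₂}+r₃ω₃e^{iθ₃}=r₄ω₄e^{iθ₄}.
Eliminating the other unknown: ω₄ = r₂ω₂ sin(θ₂−θ₃) / [r₄ sin(θ₄−θ₃)].
Numerator sine = +0.92718; denominator sine = +0.72297.
Result = 0.1903·2.325·(+0.92718) / (0.5062·(+0.72297)) = +1.1208 rad/s; magnitude 1.1208 rad/s.

1.12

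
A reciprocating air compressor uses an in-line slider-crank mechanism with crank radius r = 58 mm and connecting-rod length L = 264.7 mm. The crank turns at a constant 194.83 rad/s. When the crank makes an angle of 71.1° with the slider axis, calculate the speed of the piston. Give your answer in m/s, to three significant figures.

11.5

ω = 194.8 rad/s
For an in-line slider-crank, x = r cosθ + √(L² − r² sin²θ), so v = −rω sinθ·[1 + r cosθ/√(L² − r² sin²θ)].
With r = 0.058 m, L = 0.2647 m, θ = 71.1°: √(L² − r² sin²θ) = 0.25895 m.
v = −0.058·194.8·0.94609·[1 + 0.058·0.32392/0.25895] = -11.467 m/s.
|v| = 11.467 m/s.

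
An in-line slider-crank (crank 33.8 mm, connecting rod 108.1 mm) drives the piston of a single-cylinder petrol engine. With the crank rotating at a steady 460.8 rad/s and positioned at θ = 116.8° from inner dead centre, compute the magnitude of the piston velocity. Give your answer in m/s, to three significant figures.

ω = 460.8 rad/s
For an in-line slider-crank, x = r cosθ + √(L² − r² sin²θ), so v = −rω sinθ·[1 + r cosθ/√(L² − r² sin²θ)].
With r = 0.0338 m, L = 0.1081 m, θ = 116.8°: √(L² − r² sin²θ) = 0.1038 m.
v = −0.0338·460.8·0.89259·[1 + 0.0338·-0.45088/0.1038] = -11.861 m/s.
|v| = 11.861 m/s.

11.9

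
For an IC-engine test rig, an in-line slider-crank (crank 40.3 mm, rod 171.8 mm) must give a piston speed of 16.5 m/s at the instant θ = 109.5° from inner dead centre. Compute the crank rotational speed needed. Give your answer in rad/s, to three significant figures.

For an in-line slider-crank, |v_piston| = rω|sinθ|·[1 + r cosθ/√(L² − r² sin²θ)].
With r = 0.0403 m, L = 0.1718 m, θ = 109.5°: the bracketed kinematic factor |dx/dθ| = 0.034938 m.
ω = v/|dx/dθ| = 16.5/0.034938 = 472.26 rad/s.

472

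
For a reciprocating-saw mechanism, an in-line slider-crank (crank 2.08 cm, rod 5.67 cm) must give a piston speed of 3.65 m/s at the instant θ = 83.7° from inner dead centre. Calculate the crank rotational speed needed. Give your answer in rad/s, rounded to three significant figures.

169

For an in-line slider-crank, |v_piston| = rω|sinθ|·[1 + r cosθ/√(L² − r² sin²θ)].
With r = 0.0208 m, L = 0.0567 m, θ = 83.7°: the bracketed kinematic factor |dx/dθ| = 0.021568 m.
ω = v/|dx/dθ| = 3.65/0.021568 = 169.23 rad/s.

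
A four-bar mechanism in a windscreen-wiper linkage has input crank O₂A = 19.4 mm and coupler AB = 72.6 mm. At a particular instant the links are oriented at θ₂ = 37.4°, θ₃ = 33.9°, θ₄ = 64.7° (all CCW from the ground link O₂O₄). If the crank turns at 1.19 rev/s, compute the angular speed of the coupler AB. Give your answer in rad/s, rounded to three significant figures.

ω₂ = 7.477 rad/s (from 1.19 rev/s).
Differentiating the loop-closure r₂e^{iθ₂}+r₃e^{iθ₃}=r₁+r₄e^{iθ₄} gives r₂ω₂e^{iθ₂}+r₃ω₃e^{iθ₃}=r₄ω₄e^{iθ₄}.
Eliminating the other unknown: ω₃ = r₂ω₂ sin(θ₄−θ₂) / [r₃ sin(θ₃−θ₄)].
Numerator sine = +0.45865; denominator sine = -0.51204.
Result = 0.0194·7.477·(+0.45865) / (0.0726·(-0.51204)) = -1.7896 rad/s; magnitude 1.7896 rad/s.

1.79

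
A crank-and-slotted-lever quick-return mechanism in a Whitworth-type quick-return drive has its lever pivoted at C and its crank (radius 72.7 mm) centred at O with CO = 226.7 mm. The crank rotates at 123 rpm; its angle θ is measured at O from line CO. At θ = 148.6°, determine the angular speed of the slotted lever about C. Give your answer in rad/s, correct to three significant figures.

3.96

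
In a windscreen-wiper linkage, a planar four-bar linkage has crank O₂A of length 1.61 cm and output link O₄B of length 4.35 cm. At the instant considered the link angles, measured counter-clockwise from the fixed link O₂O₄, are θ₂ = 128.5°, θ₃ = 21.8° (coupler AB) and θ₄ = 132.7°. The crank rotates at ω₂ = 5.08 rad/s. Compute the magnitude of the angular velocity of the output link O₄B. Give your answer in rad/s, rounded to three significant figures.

ω₂ = 5.08 rad/s
Differentiating the loop-closure r₂e^{iθ₂}+r₃e^{iθ₃}=r₁+r₄e^{iθ₄} gives r₂ω₂e^{iθ₂}+r₃ω₃e^{iθ₃}=r₄ω₄e^{iθ₄}.
Eliminating the other unknown: ω₄ = r₂ω₂ sin(θ₂−θ₃) / [r₄ sin(θ₄−θ₃)].
Numerator sine = +0.95782; denominator sine = +0.93420.
Result = 0.0161·5.08·(+0.95782) / (0.0435·(+0.93420)) = +1.9277 rad/s; magnitude 1.9277 rad/s.

1.93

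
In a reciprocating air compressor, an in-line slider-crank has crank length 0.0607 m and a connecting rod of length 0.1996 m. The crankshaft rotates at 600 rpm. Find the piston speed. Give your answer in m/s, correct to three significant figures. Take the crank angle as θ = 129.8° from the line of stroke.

2.34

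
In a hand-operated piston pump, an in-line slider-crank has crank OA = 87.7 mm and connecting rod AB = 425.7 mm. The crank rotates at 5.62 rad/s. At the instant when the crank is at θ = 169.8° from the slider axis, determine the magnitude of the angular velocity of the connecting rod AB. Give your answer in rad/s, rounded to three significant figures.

ω = 5.62 rad/s
The rod makes angle φ with the slider axis where L sinφ = r sinθ; differentiating, L cosφ·φ̇ = r ω cosθ.
L cosφ = √(L² − r² sin²θ) = 0.42542 m.
|ω_rod| = r ω |cosθ| / √(L² − r² sin²θ) = 0.0877·5.62·0.98420/0.42542 = 1.1403 rad/s.

1.14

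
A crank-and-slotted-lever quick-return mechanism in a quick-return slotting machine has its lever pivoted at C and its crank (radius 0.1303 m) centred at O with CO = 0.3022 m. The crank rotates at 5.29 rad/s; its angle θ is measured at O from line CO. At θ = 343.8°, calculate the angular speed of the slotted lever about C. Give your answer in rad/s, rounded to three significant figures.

ω = 5.29 rad/s
Crank pin A relative to C: A = (d + r cosθ, r sinθ); lever angle φ = atan2(r sinθ, d + r cosθ).
Differentiating tanφ: φ̇ = rω(d cosθ + r)/(d² + r² + 2dr cosθ).
d² + r² + 2dr cosθ = |CA|² = 0.183929 m²;  d cosθ + r = +0.4205 m.
|ω_lever| = |0.1303·5.29·+0.4205| / 0.183929 = 1.5759 rad/s.

1.58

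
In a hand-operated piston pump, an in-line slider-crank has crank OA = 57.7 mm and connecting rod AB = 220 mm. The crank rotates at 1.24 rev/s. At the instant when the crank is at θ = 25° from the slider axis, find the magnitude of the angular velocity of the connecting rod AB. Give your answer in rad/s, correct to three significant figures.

1.86

ω = 7.791 rad/s (converted from 1.24 rev/s).
The rod makes angle φ with the slider axis where L sinφ = r sinθ; differentiating, L cosφ·φ̇ = r ω cosθ.
L cosφ = √(L² − r² sin²θ) = 0.21864 m.
|ω_rod| = r ω |cosθ| / √(L² − r² sin²θ) = 0.0577·7.791·0.90631/0.21864 = 1.8634 rad/s.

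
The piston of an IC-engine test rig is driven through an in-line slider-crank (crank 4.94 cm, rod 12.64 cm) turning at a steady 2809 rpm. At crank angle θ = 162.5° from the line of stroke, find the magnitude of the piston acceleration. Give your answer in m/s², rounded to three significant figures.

2680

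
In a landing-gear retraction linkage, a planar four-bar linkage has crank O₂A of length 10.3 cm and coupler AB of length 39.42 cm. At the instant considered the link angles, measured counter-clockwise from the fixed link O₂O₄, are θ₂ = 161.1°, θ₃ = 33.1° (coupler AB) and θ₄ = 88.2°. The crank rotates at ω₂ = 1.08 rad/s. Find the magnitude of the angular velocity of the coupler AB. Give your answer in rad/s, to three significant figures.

0.329

ω₂ = 1.08 rad/s
Differentiating the loop-closure r₂e^{iθ₂}+r₃e^{iθ₃}=r₁+r₄e^{iθ₄} gives r₂ω₂e^{iθ₂}+r₃ω₃e^{iθ₃}=r₄ω₄e^{iθ₄}.
Eliminating the other unknown: ω₃ = r₂ω₂ sin(θ₄−θ₂) / [r₃ sin(θ₃−θ₄)].
Numerator sine = -0.95579; denominator sine = -0.82015.
Result = 0.103·1.08·(-0.95579) / (0.3942·(-0.82015)) = +0.32886 rad/s; magnitude 0.32886 rad/s.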